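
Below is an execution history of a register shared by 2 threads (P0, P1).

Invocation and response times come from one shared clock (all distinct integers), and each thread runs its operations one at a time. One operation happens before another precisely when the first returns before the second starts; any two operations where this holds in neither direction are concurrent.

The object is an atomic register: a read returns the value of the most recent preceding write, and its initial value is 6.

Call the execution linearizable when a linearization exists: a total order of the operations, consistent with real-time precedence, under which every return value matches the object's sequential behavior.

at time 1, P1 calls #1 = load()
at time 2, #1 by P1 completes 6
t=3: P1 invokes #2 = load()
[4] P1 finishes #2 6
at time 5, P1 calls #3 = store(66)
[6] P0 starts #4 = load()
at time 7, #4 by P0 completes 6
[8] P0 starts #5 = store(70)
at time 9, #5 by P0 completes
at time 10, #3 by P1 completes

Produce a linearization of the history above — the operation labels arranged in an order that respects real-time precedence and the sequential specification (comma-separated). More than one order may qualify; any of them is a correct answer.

after step 1 (#1 load() → 6): value 6
after step 2 (#2 load() → 6): value 6
after step 3 (#4 load() → 6): value 6
after step 4 (#3 store(66)): value 66
after step 5 (#5 store(70)): value 70

#1, #2, #4, #3, #5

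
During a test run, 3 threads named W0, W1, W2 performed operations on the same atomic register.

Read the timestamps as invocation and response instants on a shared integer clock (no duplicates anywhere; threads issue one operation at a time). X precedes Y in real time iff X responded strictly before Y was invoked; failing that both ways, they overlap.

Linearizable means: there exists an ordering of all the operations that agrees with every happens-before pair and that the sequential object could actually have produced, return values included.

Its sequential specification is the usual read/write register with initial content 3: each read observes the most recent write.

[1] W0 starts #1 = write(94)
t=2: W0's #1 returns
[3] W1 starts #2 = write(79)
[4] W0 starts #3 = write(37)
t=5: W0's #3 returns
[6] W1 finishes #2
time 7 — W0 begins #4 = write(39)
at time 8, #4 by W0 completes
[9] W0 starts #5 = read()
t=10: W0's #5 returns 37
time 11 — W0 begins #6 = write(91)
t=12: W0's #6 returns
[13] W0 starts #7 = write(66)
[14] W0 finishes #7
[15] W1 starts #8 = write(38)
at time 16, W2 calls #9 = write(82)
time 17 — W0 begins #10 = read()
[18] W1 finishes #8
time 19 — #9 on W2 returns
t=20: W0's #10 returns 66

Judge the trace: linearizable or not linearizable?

cut after 9 events: linearizable; cut after 10 events (#5 responds, time 10): not linearizable
the 5 completed operations admit 2 real-time orders; each fails the atomic register replay
for example #1, #2, #3, #4, #5 fails at step 5: #5 read() → 37 is not legal there
for example #1, #3, #2, #4, #5 fails at step 5: #5 read() → 37 is not legal there

not linearizable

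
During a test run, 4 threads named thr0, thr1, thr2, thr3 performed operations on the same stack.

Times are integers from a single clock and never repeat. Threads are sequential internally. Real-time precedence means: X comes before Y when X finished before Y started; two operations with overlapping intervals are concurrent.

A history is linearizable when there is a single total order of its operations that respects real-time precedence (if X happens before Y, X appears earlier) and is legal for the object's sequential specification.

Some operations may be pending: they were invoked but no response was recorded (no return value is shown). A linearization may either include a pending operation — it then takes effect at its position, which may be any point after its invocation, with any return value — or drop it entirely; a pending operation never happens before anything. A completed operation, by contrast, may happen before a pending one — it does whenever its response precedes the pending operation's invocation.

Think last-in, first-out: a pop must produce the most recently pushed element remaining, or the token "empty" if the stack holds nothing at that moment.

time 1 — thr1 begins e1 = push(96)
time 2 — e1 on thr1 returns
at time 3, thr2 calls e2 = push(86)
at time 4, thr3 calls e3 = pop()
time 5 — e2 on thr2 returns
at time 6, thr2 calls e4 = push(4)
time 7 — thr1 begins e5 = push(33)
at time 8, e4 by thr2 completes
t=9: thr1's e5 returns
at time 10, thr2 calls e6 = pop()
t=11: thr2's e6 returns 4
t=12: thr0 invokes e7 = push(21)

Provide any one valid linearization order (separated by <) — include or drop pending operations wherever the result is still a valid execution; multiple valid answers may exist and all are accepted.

step 1: e1 push(96) — stack <96>
step 2: e2 push(86) — stack <96,86>
step 3: e3 pop() (pending, included) — stack <96>
step 4: e5 push(33) — stack <96,33>
step 5: e4 push(4) — stack <96,33,4>
step 6: e6 pop() → 4 — stack <96,33>

e1 < e2 < e3 < e5 < e4 < e6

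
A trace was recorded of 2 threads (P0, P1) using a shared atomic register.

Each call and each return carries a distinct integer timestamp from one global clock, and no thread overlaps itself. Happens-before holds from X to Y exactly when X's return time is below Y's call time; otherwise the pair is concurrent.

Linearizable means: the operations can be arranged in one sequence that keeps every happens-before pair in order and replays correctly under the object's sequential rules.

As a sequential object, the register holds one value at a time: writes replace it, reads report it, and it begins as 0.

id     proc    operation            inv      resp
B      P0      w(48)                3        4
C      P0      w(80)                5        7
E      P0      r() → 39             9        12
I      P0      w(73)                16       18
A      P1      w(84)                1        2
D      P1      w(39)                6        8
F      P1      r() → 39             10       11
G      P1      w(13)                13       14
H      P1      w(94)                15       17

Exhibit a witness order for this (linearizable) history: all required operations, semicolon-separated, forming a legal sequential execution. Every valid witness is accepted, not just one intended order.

A; B; C; D; E; F; G; H; I

after step 1 (A w(84)): value 84
after step 2 (B w(48)): value 48
after step 3 (C w(80)): value 80
after step 4 (D w(39)): value 39
after step 5 (E r() → 39): value 39
after step 6 (F r() → 39): value 39
after step 7 (G w(13)): value 13
after step 8 (H w(94)): value 94
after step 9 (I w(73)): value 73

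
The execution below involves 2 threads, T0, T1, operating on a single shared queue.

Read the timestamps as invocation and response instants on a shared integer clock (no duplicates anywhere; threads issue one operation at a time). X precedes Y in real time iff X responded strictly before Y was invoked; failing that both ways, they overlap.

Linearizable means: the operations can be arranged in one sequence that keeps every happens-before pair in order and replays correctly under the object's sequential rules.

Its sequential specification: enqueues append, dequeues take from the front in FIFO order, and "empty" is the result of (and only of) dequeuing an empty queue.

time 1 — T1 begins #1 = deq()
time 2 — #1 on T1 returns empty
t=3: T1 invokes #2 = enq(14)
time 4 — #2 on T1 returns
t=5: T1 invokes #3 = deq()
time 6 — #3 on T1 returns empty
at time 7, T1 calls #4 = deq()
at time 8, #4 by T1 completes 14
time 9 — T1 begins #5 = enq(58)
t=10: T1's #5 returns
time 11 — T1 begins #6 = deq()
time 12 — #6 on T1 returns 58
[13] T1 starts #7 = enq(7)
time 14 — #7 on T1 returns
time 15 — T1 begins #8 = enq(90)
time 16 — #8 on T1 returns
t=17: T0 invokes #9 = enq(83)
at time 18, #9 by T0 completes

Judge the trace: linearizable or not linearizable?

cut after 5 events: linearizable; cut after 6 events (#3 responds, time 6): not linearizable
the sole real-time-consistent order of 3 completed operations fails the queue replay
take #1, #2, #3: step 3 already fails, because #3 deq() → empty cannot occur there

not linearizable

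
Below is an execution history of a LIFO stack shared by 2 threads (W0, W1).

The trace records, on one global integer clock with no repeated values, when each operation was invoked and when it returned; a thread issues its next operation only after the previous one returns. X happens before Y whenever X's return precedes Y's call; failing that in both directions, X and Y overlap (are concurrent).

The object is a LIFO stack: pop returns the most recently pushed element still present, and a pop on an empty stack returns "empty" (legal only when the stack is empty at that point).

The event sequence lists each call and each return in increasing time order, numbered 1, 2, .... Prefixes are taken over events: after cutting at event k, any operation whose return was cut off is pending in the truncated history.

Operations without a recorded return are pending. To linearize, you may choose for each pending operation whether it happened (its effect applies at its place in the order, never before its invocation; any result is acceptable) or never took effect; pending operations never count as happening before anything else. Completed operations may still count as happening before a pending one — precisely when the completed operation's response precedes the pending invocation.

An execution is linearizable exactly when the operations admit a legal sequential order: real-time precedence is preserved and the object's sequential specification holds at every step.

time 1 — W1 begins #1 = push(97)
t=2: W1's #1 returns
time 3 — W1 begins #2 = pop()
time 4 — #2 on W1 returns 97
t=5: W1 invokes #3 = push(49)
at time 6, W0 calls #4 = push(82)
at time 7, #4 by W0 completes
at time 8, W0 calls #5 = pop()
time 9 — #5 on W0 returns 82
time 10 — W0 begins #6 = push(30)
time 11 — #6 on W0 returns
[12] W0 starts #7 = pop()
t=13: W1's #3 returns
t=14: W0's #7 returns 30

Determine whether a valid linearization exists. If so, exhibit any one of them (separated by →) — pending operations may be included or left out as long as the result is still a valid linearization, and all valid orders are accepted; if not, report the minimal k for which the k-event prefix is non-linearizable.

step 1: #1 push(97) — stack <97>
step 2: #2 pop() → 97 — stack <>
step 3: #3 push(49) — stack <49>
step 4: #4 push(82) — stack <49,82>
step 5: #5 pop() → 82 — stack <49>
step 6: #6 push(30) — stack <49,30>
step 7: #7 pop() → 30 — stack <49>

linearizable — witness: #1 → #2 → #3 → #4 → #5 → #6 → #7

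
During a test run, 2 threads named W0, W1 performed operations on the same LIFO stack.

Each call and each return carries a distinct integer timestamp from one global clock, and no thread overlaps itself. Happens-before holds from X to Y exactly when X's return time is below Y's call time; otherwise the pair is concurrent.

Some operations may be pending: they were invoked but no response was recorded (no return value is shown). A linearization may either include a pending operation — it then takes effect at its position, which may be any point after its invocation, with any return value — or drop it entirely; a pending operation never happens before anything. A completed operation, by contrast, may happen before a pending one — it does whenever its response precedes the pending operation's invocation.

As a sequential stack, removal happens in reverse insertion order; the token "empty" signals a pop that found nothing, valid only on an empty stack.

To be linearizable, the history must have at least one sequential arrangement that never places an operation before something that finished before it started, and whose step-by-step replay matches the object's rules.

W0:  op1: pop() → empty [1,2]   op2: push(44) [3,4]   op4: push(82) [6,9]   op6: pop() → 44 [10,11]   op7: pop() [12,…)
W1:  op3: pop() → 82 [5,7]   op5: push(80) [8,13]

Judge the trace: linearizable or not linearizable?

linearizable

one valid linearization: op1, op2, op4, op3, op6, op5
after step 1 (op1 pop() → empty): stack <>
after step 2 (op2 push(44)): stack <44>
after step 3 (op4 push(82)): stack <44,82>
after step 4 (op3 pop() → 82): stack <44>
after step 5 (op6 pop() → 44): stack <>
after step 6 (op5 push(80)): stack <80>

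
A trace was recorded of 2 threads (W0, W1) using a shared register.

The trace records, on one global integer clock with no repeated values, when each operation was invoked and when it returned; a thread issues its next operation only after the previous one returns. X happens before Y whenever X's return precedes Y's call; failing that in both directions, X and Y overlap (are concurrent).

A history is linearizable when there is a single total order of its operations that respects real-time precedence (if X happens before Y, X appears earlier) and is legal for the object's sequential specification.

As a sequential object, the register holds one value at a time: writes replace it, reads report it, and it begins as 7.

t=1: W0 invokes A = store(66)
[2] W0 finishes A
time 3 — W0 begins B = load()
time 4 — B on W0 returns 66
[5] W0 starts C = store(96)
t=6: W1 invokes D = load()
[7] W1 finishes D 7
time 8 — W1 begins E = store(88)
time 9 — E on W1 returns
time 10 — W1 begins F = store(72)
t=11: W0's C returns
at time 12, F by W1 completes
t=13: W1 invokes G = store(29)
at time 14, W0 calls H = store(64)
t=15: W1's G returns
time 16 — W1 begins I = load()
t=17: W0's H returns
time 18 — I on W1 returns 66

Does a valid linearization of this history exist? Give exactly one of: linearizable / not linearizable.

not linearizable

the violation lands at event 7, D's response at time 7: events 1..6 linearize, events 1..7 do not
a single order respects real time; the 3 completed register operations fail replay along it
no completion choice of the 1 pending operation (C) rescues it — every subset was tried
for example A, B, D (pending dropped) fails at step 3: D load() → 7 is not legal there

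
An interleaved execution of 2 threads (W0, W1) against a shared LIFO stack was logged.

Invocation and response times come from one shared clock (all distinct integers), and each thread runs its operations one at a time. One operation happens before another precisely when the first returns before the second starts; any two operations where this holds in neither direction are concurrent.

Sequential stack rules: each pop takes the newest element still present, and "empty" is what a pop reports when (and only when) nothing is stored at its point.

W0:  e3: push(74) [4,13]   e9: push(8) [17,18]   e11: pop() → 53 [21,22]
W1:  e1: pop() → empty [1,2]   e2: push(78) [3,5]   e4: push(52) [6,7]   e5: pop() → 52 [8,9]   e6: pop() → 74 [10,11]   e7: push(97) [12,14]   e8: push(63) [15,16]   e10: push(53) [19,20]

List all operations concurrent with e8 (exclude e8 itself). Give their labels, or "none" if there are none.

none

e8 runs from 15 to 16; window-overlapping ops are concurrent
e1 [1,2]: before
e2 [3,5]: before
e3 [4,13]: before
e4 [6,7]: before
e5 [8,9]: before
e6 [10,11]: before
e7 [12,14]: before
e9 [17,18]: after
e10 [19,20]: after
e11 [21,22]: after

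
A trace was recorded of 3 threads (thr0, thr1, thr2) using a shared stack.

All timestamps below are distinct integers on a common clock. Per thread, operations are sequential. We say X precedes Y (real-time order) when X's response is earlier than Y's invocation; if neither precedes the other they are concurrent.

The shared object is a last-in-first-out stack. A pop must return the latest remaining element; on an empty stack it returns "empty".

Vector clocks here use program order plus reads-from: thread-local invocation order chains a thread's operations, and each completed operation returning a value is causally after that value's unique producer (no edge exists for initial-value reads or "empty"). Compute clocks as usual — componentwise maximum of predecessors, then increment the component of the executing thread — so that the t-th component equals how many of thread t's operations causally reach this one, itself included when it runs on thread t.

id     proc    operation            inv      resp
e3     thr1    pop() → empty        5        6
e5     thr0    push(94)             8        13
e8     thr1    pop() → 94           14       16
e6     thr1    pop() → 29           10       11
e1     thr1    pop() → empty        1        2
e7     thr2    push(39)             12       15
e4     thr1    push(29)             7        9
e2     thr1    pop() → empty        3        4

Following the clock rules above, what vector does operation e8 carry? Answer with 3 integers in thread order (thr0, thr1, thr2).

invoked at 12, e7 has no predecessors; its own thr2 bump gives (0, 0, 1)
invoked at 1, e1 has no predecessors; its own thr1 bump gives (0, 1, 0)
invoked at 8, e5 has no predecessors; its own thr0 bump gives (1, 0, 0)
e2, invoked 3, takes VC(e1)=(0, 1, 0) under max, adds 1 for thr1 → (0, 2, 0)
e3, invoked 5, takes VC(e2)=(0, 2, 0) under max, adds 1 for thr1 → (0, 3, 0)
e4, invoked 7, takes VC(e3)=(0, 3, 0) under max, adds 1 for thr1 → (0, 4, 0)
e6, invoked 10, takes VC(e4)=(0, 4, 0) under max, adds 1 for thr1 → (0, 5, 0)
e8, invoked 14, takes VC(e5)=(1, 0, 0), VC(e6)=(0, 5, 0) under max, adds 1 for thr1 → (1, 6, 0)
target: VC(e8) = (1, 6, 0)

(1, 6, 0)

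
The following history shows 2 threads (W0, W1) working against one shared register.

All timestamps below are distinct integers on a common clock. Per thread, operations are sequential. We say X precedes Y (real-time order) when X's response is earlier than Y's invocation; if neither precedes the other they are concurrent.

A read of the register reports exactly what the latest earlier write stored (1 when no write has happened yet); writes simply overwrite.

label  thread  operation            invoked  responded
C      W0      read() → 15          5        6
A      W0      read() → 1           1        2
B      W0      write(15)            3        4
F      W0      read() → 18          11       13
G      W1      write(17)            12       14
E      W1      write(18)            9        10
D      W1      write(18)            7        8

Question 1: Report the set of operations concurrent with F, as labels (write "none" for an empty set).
G

concurrent with F ([11,13]): every op whose interval crosses 11..13
A [1,2]: before
B [3,4]: before
C [5,6]: before
D [7,8]: before
E [9,10]: before
G [12,14]: concurrent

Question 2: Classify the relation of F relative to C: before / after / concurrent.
after

F spans [11,13], C spans [5,6]
resp(C)=6 < inv(F)=11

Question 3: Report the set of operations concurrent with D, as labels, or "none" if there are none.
none

D runs from 7 to 8; window-overlapping ops are concurrent
A [1,2]: before
B [3,4]: before
C [5,6]: before
E [9,10]: after
F [11,13]: after
G [12,14]: after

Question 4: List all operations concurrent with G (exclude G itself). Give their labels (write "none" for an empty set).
F

G spans [12,14]: anything still running between times 12 and 14 counts as concurrent
A [1,2]: before
B [3,4]: before
C [5,6]: before
D [7,8]: before
E [9,10]: before
F [11,13]: concurrent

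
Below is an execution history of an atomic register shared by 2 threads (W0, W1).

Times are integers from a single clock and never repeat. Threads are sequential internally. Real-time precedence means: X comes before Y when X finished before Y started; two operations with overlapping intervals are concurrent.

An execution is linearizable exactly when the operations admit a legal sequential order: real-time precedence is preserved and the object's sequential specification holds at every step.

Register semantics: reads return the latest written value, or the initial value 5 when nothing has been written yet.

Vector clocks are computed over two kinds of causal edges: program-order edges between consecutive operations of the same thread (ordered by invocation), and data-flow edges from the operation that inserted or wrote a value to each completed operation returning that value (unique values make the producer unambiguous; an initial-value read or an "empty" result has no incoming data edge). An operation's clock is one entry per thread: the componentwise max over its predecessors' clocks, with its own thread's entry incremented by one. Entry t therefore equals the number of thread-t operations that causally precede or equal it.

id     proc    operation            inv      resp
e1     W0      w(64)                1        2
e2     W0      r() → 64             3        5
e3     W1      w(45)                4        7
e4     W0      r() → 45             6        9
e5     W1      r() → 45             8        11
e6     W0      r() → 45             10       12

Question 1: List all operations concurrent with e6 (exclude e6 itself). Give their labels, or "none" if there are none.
e6 spans [10,12]; an op avoiding the whole window 10..12 is ordered, any other is concurrent
e1 [1,2]: before
e2 [3,5]: before
e3 [4,7]: before
e4 [6,9]: before
e5 [8,11]: concurrent

e5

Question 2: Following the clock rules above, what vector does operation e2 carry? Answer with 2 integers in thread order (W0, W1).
invoked at 4, e3 has no predecessors; its own W1 bump gives (0, 1)
invoked at 1, e1 has no predecessors; its own W0 bump gives (1, 0)
e5 (invocation 8): componentwise max over VC(e3)=(0, 1), +1 at W1, giving (0, 2)
e2 (invocation 3): componentwise max over VC(e1)=(1, 0), +1 at W0, giving (2, 0)
e4 (invocation 6): componentwise max over VC(e2)=(2, 0), VC(e3)=(0, 1), +1 at W0, giving (3, 1)
e6 (invocation 10): componentwise max over VC(e3)=(0, 1), VC(e4)=(3, 1), +1 at W0, giving (4, 1)
target: VC(e2) = (2, 0)

(2, 0)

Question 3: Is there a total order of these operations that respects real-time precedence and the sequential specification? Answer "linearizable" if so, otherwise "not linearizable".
one valid linearization: e1, e2, e3, e4, e5, e6
step 1: e1 w(64) — value 64
step 2: e2 r() → 64 — value 64
step 3: e3 w(45) — value 45
step 4: e4 r() → 45 — value 45
step 5: e5 r() → 45 — value 45
step 6: e6 r() → 45 — value 45

linearizable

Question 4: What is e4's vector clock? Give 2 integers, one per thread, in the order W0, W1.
VC(e3, invoked at 4): no causal predecessors; +1 on W1 → (0, 1)
VC(e1, invoked at 1): no causal predecessors; +1 on W0 → (1, 0)
invoked at 8, e5 merges VC(e3)=(0, 1) and bumps W1's slot → (0, 2)
invoked at 3, e2 merges VC(e1)=(1, 0) and bumps W0's slot → (2, 0)
invoked at 6, e4 merges VC(e2)=(2, 0), VC(e3)=(0, 1) and bumps W0's slot → (3, 1)
invoked at 10, e6 merges VC(e3)=(0, 1), VC(e4)=(3, 1) and bumps W0's slot → (4, 1)
target: VC(e4) = (3, 1)

(3, 1)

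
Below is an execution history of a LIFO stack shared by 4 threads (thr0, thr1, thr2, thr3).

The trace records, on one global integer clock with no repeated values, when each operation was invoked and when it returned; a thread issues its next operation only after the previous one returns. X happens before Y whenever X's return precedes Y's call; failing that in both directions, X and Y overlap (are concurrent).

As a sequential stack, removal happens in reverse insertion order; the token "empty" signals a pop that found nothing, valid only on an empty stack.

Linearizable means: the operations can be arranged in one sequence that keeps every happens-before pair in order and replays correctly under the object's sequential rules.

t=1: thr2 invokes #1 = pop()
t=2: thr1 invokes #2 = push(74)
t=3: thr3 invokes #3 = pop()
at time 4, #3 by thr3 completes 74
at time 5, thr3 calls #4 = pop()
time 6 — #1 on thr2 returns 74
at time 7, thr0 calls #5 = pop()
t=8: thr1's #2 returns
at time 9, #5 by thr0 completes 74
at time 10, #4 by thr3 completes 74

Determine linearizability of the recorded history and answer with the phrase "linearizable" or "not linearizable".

prefix check: 1..5 passes, 1..6 fails once #1's time-6 response joins
the 2 completed operations admit 2 real-time orders; each fails the LIFO stack replay
completion choices over the 2 pending operations (#2, #4) were checked; none helps
take #1, #3 (pending dropped): step 1 already fails, because #1 pop() → 74 cannot occur there
take #3, #1 (pending dropped): step 1 already fails, because #3 pop() → 74 cannot occur there

not linearizable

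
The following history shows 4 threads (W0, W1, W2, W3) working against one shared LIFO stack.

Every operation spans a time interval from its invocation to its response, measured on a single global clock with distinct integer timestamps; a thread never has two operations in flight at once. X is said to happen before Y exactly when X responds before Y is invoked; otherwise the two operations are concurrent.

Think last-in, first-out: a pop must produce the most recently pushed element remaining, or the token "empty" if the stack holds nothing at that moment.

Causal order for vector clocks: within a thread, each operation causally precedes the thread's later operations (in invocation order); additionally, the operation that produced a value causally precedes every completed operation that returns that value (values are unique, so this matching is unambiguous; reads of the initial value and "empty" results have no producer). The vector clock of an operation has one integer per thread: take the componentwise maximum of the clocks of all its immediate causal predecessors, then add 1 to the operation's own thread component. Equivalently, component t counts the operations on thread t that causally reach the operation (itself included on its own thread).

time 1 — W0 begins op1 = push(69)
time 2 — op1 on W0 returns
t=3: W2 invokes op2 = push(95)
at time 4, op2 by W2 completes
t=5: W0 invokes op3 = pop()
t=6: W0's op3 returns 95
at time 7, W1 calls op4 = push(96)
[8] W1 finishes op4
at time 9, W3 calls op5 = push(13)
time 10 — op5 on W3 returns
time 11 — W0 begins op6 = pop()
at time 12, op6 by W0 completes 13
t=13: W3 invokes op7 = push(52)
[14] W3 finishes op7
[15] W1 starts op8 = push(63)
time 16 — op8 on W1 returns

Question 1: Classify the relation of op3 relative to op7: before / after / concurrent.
Answer: before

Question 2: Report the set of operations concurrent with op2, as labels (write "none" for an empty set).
Answer: none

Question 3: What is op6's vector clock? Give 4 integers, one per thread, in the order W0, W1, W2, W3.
Answer: (3, 0, 1, 1)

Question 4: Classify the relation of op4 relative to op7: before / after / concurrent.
Answer: before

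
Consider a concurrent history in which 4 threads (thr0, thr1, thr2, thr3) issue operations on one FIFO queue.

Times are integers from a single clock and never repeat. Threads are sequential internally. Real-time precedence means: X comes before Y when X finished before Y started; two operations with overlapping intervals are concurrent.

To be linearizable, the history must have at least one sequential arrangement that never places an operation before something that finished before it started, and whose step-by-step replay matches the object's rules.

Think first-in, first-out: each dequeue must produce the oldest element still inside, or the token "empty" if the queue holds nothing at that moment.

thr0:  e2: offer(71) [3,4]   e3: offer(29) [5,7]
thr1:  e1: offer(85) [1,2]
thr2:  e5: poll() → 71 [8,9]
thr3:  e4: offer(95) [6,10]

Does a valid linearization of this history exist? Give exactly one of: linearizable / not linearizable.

not linearizable

events 1..8 are fine; event 9 — the response of e5 at time 9 — makes the prefix non-linearizable
the completed operations (4 total) allow one real-time order; the FIFO queue replay rejects it
no escape via the 1 pending operation (e4): every completion choice fails
sample order e1, e2, e3, e5 (pending dropped) stalls at step 4 — e5 poll() → 71 has no legal effect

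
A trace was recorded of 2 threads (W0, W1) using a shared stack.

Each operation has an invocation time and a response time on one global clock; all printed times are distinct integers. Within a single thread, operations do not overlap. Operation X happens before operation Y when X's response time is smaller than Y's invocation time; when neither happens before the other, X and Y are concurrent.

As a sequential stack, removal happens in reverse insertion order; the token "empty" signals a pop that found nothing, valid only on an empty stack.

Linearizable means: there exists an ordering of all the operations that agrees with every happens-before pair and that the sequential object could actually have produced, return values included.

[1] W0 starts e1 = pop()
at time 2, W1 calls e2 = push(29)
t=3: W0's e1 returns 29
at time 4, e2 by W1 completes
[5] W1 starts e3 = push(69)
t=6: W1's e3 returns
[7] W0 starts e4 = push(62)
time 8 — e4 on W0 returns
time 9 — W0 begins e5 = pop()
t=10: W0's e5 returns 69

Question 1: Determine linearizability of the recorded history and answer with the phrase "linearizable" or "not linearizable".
not linearizable

the violation lands at event 10, e5's response at time 10: events 1..9 linearize, events 1..10 do not
no legal order exists: 2 real-time-consistent candidates over 5 completed stack operations, all rejected
for example e1, e2, e3, e4, e5 fails at step 1: e1 pop() → 29 is not legal there
for example e2, e1, e3, e4, e5 fails at step 5: e5 pop() → 69 is not legal there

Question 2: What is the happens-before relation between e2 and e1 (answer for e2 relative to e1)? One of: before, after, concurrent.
concurrent

e2 spans [2,4], e1 spans [1,3]
the intervals overlap in both directions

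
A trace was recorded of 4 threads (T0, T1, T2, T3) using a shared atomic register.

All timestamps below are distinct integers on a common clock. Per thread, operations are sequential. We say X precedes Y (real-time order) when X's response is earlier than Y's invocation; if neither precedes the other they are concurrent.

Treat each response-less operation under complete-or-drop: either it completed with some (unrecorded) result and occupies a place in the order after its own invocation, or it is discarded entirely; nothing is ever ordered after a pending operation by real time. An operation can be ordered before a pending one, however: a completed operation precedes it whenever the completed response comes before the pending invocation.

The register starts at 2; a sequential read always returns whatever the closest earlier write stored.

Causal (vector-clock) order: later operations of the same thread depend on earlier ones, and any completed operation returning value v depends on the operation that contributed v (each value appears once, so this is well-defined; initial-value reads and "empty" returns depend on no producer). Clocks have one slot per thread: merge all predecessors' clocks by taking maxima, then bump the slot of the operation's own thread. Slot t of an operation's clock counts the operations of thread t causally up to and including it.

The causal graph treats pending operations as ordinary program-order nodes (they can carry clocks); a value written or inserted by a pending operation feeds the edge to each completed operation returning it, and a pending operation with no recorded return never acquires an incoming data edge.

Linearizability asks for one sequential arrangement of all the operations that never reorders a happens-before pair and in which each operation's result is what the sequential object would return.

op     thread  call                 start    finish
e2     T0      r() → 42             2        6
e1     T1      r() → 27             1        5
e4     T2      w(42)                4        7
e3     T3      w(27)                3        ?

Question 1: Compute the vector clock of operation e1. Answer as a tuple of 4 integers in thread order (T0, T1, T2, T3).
Answer: (0, 1, 0, 1)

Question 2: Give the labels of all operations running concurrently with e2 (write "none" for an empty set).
Answer: e1, e3, e4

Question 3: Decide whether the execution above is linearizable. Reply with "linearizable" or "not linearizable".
witness order: e3, e1, e4, e2
step 1: e3 w(27) (pending, included) — value 27
step 2: e1 r() → 27 — value 27
step 3: e4 w(42) — value 42
step 4: e2 r() → 42 — value 42

linearizable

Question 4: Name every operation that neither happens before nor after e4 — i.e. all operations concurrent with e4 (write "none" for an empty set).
Answer: e1, e2, e3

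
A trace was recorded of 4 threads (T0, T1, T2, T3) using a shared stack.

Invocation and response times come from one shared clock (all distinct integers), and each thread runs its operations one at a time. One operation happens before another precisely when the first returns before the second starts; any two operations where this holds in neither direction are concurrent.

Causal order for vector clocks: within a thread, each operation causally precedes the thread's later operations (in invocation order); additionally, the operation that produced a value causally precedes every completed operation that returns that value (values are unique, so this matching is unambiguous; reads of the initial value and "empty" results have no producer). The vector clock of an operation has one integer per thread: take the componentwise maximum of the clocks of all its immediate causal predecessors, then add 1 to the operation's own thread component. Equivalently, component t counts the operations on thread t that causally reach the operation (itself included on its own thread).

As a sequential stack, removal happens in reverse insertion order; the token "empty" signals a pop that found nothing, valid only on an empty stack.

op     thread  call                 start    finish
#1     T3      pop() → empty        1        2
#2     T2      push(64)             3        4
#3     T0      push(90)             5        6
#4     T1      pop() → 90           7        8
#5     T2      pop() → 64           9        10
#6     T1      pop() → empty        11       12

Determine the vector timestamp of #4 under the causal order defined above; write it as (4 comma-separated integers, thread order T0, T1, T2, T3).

(1, 1, 0, 0)

VC(#1, invoked at 1): no causal predecessors; +1 on T3 → (0, 0, 0, 1)
VC(#2, invoked at 3): no causal predecessors; +1 on T2 → (0, 0, 1, 0)
VC(#3, invoked at 5): no causal predecessors; +1 on T0 → (1, 0, 0, 0)
#5 (invocation 9): componentwise max over VC(#2)=(0, 0, 1, 0), +1 at T2, giving (0, 0, 2, 0)
#4 (invocation 7): componentwise max over VC(#3)=(1, 0, 0, 0), +1 at T1, giving (1, 1, 0, 0)
#6 (invocation 11): componentwise max over VC(#4)=(1, 1, 0, 0), +1 at T1, giving (1, 2, 0, 0)
target: VC(#4) = (1, 1, 0, 0)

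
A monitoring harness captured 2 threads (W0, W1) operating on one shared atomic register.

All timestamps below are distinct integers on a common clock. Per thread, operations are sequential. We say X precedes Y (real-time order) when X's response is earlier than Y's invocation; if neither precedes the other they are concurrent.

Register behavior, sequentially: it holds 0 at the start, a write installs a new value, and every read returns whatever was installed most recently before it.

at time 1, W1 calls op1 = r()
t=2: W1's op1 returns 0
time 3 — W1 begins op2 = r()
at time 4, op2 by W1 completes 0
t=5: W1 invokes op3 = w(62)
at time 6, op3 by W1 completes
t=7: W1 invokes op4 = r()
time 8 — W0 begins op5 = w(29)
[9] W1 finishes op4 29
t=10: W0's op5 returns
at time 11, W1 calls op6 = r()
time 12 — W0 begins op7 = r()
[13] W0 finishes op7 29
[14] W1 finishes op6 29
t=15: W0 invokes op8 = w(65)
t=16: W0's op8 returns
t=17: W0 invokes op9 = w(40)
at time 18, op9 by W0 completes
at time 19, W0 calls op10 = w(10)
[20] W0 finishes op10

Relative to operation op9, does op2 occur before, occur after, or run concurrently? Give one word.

op2 spans [3,4], op9 spans [17,18]
resp(op2)=4 < inv(op9)=17

before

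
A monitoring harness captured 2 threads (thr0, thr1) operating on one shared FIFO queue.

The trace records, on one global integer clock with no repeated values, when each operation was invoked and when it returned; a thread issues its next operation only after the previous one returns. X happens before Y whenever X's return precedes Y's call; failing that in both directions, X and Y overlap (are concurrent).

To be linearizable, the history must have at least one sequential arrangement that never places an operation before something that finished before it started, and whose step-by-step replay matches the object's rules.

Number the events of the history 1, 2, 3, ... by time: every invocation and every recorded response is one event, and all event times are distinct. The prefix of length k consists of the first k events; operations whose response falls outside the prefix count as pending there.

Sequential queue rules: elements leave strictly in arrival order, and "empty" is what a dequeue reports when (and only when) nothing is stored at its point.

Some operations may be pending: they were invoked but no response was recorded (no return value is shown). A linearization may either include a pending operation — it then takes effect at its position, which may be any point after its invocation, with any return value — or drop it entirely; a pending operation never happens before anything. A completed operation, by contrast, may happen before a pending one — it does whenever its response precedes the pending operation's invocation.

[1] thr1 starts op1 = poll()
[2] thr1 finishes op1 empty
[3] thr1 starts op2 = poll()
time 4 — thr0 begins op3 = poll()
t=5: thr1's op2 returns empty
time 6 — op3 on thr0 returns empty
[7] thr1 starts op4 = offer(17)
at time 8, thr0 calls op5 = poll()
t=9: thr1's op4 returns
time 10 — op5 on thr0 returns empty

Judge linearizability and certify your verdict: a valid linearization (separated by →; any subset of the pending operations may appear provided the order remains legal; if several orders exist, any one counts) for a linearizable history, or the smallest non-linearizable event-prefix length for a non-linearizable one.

linearizable — witness: op1 → op2 → op3 → op5 → op4

1. op1 poll() → empty, leaving queue <>
2. op2 poll() → empty, leaving queue <>
3. op3 poll() → empty, leaving queue <>
4. op5 poll() → empty, leaving queue <>
5. op4 offer(17), leaving queue <17>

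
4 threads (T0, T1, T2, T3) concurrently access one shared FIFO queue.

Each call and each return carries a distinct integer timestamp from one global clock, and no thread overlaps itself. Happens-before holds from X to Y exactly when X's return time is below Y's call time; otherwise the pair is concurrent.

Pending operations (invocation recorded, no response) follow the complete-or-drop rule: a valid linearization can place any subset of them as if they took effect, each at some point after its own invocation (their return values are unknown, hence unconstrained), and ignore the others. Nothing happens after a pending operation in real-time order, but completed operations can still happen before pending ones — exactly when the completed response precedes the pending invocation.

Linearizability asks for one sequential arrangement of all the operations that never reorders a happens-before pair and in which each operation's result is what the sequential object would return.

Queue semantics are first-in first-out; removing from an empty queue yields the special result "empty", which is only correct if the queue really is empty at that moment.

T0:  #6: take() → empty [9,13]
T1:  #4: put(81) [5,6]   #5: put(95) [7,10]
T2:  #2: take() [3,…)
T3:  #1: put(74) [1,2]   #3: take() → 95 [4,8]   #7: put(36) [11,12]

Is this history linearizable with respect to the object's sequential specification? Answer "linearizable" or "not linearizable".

cut after 7 events: linearizable; cut after 8 events (#3 responds, time 8): not linearizable
2 orders of the 3 completed FIFO queue ops respect real time; none is legal
no escape via the 2 pending operations (#2, #5): every completion choice fails
take #1, #3, #4 (pending dropped): step 2 already fails, because #3 take() → 95 cannot occur there
take #1, #4, #3 (pending dropped): step 3 already fails, because #3 take() → 95 cannot occur there

not linearizable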